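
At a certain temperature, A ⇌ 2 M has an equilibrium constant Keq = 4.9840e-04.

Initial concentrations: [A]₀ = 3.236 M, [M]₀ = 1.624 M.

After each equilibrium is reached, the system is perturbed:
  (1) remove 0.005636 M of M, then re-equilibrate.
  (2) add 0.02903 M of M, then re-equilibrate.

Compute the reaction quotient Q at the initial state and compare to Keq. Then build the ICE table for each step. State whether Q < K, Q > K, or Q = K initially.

Q₀ = 0.815; Q > K (proceeds reverse)

Q₀ = 0.815 vs Keq = 4.9840e-04 ⇒ Q>K, reverse
Step 1:
                   A          M
  I            3.236      1.624
  C           0.7896     -1.579
  E            4.026    0.04479
  solve Keq expr → x = -0.7896; check Q = 4.9840e-04
Then remove 0.005636 M of M.
Step 2:
                   A          M
  I            4.026    0.03916
  C         -0.00281    0.00562
  E            4.023    0.04478
  solve Keq expr → x = 0.00281; check Q = 4.9840e-04
Then add 0.02903 M of M.
Step 3:
                   A          M
  I            4.023    0.07381
  C          0.01447   -0.02895
  E            4.037    0.04486
  solve Keq expr → x = -0.01447; check Q = 4.9840e-04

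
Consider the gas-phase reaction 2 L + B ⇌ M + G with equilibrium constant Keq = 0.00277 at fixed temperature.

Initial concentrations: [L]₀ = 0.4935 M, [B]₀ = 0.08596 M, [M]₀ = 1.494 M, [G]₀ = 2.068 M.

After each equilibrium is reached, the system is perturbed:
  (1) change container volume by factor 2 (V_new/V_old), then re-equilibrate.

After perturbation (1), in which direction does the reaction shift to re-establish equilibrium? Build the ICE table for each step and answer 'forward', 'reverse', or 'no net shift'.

Q₀ = 147.6 vs Keq = 0.00277 ⇒ Q>K, reverse
Step 1:
                   L          B          M          G
  I           0.4935    0.08596      1.494      2.068
  C            2.844      1.422     -1.422     -1.422
  E            3.337      1.508    0.07202      0.646
  solve Keq expr → x = -1.422; check Q = 0.00277
Then change container volume by factor 2 (V_new/V_old).
Step 2:
                   L          B          M          G
  I            1.669      0.754    0.03601      0.323
  C          0.03185    0.01593   -0.01593   -0.01593
  E            1.701     0.7699    0.02008     0.3071
  solve Keq expr → x = -0.01593; check Q = 0.00277

Direction: reverse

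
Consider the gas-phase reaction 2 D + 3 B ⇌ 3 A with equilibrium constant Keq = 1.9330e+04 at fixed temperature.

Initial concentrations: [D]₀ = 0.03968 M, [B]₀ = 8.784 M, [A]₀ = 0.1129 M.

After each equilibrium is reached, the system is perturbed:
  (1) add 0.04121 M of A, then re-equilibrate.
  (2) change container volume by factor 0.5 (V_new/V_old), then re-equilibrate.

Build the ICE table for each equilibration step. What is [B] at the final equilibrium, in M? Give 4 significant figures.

Q₀ = 0.001349 vs Keq = 1.9330e+04 ⇒ Q<K, forward
Step 1:
                    D           B           A
  Initial     0.03968       8.784      0.1129
  Change     -0.03966    -0.05949     0.05949
  Equil    1.9977e-05       8.725      0.1724
  solve Keq expr → x = 0.01983; check Q = 1.9330e+04
Then add 0.04121 M of A.
Step 2:
                    D           B           A
  Initial  1.9977e-05       8.725      0.2136
  Change   7.5736e-06  1.1360e-05 -1.1360e-05
  Equil    2.7551e-05       8.725      0.2136
  solve Keq expr → x = -3.7868e-06; check Q = 1.9330e+04
Then change container volume by factor 0.5 (V_new/V_old).
Step 3:
                    D           B           A
  Initial  5.5102e-05       17.45      0.4272
  Change  -2.7547e-05 -4.1321e-05  4.1321e-05
  Equil    2.7555e-05       17.45      0.4272
  solve Keq expr → x = 1.3774e-05; check Q = 1.9330e+04

[B]_eq = 17.45 M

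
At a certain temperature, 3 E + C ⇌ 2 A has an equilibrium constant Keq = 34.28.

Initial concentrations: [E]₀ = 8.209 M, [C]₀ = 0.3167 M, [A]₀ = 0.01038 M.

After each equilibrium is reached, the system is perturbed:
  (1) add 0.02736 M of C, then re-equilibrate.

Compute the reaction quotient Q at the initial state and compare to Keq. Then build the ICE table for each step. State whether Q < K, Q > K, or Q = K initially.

Q₀ = 6.1500e-07 vs Keq = 34.28 ⇒ Q<K, forward
Step 1:
                  E         C         A
  init        8.209    0.3167   0.01038
  Δ           -0.95   -0.3167    0.6333
  eq          7.259 3.1602e-05    0.6437
  solve Keq expr → x = 0.3167; check Q = 34.28
Then add 0.02736 M of C.
Step 2:
                  E         C         A
  init        7.259   0.02739    0.6437
  Δ        -0.08206  -0.02735   0.05471
  eq          7.177 3.8493e-05    0.6984
  solve Keq expr → x = 0.02735; check Q = 34.28

Q₀ = 6.1500e-07; Q < K (proceeds forward)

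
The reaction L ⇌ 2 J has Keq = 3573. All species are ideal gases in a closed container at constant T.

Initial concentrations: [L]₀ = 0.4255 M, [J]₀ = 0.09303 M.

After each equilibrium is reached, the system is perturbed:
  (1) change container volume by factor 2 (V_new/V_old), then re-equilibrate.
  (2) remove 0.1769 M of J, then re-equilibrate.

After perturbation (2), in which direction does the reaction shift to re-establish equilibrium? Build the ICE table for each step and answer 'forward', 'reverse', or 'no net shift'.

Q₀ = 0.02034 vs Keq = 3573 ⇒ Q<K, forward
Step 1:
                   L          J
  Initial     0.4255    0.09303
  Change     -0.4253     0.8505
  Equil   2.4916e-04     0.9435
  solve Keq expr → x = 0.4253; check Q = 3573
Then change container volume by factor 2 (V_new/V_old).
Step 2:
                   L          J
  Initial 1.2458e-04     0.4718
  Change  -6.2257e-05 1.2451e-04
  Equil   6.2323e-05     0.4719
  solve Keq expr → x = 6.2257e-05; check Q = 3573
Then remove 0.1769 M of J.
Step 3:
                   L          J
  Initial 6.2323e-05      0.295
  Change  -3.7956e-05 7.5912e-05
  Equil   2.4367e-05     0.2951
  solve Keq expr → x = 3.7956e-05; check Q = 3573

Direction: forward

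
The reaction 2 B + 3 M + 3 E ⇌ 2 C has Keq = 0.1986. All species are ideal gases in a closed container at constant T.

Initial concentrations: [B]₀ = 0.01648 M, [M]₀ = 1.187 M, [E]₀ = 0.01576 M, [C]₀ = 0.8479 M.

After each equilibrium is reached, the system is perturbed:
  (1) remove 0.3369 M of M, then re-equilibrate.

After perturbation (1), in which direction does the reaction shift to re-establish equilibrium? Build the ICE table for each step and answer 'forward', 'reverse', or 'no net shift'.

Q₀ = 4.0435e+08 vs Keq = 0.1986 ⇒ Q>K, reverse
Step 1:
                   B          M          E          C
  init       0.01648      1.187    0.01576     0.8479
  Δ           0.4801     0.7201     0.7201    -0.4801
  eq          0.4965      1.907     0.7358     0.3678
  solve Keq expr → x = -0.24; check Q = 0.1986
Then remove 0.3369 M of M.
Step 2:
                   B          M          E          C
  init        0.4965       1.57     0.7358     0.3678
  Δ           0.0318     0.0477     0.0477    -0.0318
  eq          0.5283      1.618     0.7835      0.336
  solve Keq expr → x = -0.0159; check Q = 0.1986

Direction: reverse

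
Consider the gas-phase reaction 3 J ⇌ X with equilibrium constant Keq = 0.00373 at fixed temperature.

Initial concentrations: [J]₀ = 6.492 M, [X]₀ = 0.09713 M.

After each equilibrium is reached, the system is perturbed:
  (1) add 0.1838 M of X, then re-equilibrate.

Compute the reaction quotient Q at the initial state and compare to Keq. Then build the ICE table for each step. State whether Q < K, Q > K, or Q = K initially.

Q₀ = 3.5499e-04; Q < K (proceeds forward)

Q₀ = 3.5499e-04 vs Keq = 0.00373 ⇒ Q<K, forward
Step 1:
                   J          X
  init         6.492    0.09713
  Δ           -1.287     0.4289
  eq           5.205     0.5261
  solve Keq expr → x = 0.4289; check Q = 0.00373
Then add 0.1838 M of X.
Step 2:
                   J          X
  init         5.205     0.7099
  Δ           0.2814   -0.09379
  eq           5.487     0.6161
  solve Keq expr → x = -0.09379; check Q = 0.00373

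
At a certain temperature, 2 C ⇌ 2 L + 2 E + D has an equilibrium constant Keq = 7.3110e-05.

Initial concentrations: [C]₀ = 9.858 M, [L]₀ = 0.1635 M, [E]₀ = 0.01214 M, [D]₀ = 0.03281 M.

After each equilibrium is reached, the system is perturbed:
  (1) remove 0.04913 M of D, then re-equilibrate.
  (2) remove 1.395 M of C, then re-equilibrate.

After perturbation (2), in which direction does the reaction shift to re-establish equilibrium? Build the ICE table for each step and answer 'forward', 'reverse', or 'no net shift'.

Direction: reverse

Q₀ = 1.3302e-09 vs Keq = 7.3110e-05 ⇒ Q<K, forward
Step 1:
                    C           L           E           D
  init          9.858      0.1635     0.01214     0.03281
  Δ           -0.3431      0.3431      0.3431      0.1716
  eq            9.515      0.5066      0.3552      0.2044
  solve Keq expr → x = 0.1716; check Q = 7.3110e-05
Then remove 0.04913 M of D.
Step 2:
                    C           L           E           D
  init          9.515      0.5066      0.3552      0.1552
  Δ          -0.02173     0.02173     0.02173     0.01087
  eq            9.493      0.5283       0.377      0.1661
  solve Keq expr → x = 0.01087; check Q = 7.3110e-05
Then remove 1.395 M of C.
Step 3:
                    C           L           E           D
  init          8.098      0.5283       0.377      0.1661
  Δ           0.02495    -0.02495    -0.02495    -0.01247
  eq            8.123      0.5034       0.352      0.1536
  solve Keq expr → x = -0.01247; check Q = 7.3110e-05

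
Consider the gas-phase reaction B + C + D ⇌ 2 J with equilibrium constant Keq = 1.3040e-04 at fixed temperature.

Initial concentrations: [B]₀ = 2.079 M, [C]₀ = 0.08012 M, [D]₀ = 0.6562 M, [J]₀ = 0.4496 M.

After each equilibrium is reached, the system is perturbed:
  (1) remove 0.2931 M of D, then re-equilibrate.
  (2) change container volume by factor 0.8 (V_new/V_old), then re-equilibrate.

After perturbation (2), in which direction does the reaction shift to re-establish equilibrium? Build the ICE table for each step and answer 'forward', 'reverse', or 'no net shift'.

Direction: forward

Q₀ = 1.849 vs Keq = 1.3040e-04 ⇒ Q>K, reverse
Step 1:
                    B           C           D           J
  Initial       2.079     0.08012      0.6562      0.4496
  Change       0.2204      0.2204      0.2204     -0.4407
  Equil         2.299      0.3005      0.8766    0.008887
  solve Keq expr → x = -0.2204; check Q = 1.3040e-04
Then remove 0.2931 M of D.
Step 2:
                    B           C           D           J
  Initial       2.299      0.3005      0.5835    0.008887
  Change   8.1016e-04  8.1016e-04  8.1016e-04    -0.00162
  Equil           2.3      0.3013      0.5843    0.007266
  solve Keq expr → x = -8.1016e-04; check Q = 1.3040e-04
Then change container volume by factor 0.8 (V_new/V_old).
Step 3:
                    B           C           D           J
  Initial       2.875      0.3766      0.7303    0.009083
  Change  -5.3016e-04 -5.3016e-04 -5.3016e-04     0.00106
  Equil         2.875      0.3761      0.7298     0.01014
  solve Keq expr → x = 5.3016e-04; check Q = 1.3040e-04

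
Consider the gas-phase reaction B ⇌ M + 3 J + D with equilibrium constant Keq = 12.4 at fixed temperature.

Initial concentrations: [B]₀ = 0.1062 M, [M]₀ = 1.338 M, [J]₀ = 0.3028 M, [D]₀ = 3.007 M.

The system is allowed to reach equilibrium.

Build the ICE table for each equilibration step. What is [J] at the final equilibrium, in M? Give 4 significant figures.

[J]_eq = 0.495 M

Q₀ = 1.052 vs Keq = 12.4 ⇒ Q<K, forward
Step 1:
                  B         M         J         D
  init       0.1062     1.338    0.3028     3.007
  Δ        -0.06408   0.06408    0.1922   0.06408
  eq        0.04212     1.402     0.495     3.071
  solve Keq expr → x = 0.06408; check Q = 12.4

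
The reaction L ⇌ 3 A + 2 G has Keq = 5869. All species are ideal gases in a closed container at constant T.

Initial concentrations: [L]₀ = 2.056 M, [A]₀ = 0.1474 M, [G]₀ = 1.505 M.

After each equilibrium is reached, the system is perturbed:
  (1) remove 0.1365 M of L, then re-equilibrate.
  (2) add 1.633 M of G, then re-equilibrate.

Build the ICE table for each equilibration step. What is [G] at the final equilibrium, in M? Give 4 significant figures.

[G]_eq = 5.96 M

Q₀ = 0.003528 vs Keq = 5869 ⇒ Q<K, forward
Step 1:
                    L           A           G
  Initial       2.056      0.1474       1.505
  Change         -1.6       4.799       3.199
  Equil        0.4563       4.946       4.704
  solve Keq expr → x = 1.6; check Q = 5869
Then remove 0.1365 M of L.
Step 2:
                    L           A           G
  Initial      0.3198       4.946       4.704
  Change      0.06383     -0.1915     -0.1277
  Equil        0.3837       4.755       4.577
  solve Keq expr → x = -0.06383; check Q = 5869
Then add 1.633 M of G.
Step 3:
                    L           A           G
  Initial      0.3837       4.755        6.21
  Change       0.1249     -0.3748     -0.2498
  Equil        0.5086        4.38        5.96
  solve Keq expr → x = -0.1249; check Q = 5869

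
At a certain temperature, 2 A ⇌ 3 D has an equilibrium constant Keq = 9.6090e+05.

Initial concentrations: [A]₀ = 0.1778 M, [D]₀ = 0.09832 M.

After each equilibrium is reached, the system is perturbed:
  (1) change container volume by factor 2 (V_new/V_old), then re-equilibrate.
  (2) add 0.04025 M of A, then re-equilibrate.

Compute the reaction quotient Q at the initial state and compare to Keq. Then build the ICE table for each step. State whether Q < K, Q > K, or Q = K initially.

Q₀ = 0.03007 vs Keq = 9.6090e+05 ⇒ Q<K, forward
Step 1:
                   A          D
  init        0.1778    0.09832
  Δ          -0.1776     0.2664
  eq      2.2466e-04     0.3647
  solve Keq expr → x = 0.08879; check Q = 9.6090e+05
Then change container volume by factor 2 (V_new/V_old).
Step 2:
                   A          D
  init    1.1233e-04     0.1823
  Δ       -3.2869e-05 4.9304e-05
  eq      7.9463e-05     0.1824
  solve Keq expr → x = 1.6435e-05; check Q = 9.6090e+05
Then add 0.04025 M of A.
Step 3:
                   A          D
  init       0.04033     0.1824
  Δ         -0.04021    0.06031
  eq      1.2198e-04     0.2427
  solve Keq expr → x = 0.0201; check Q = 9.6090e+05

Q₀ = 0.03007; Q < K (proceeds forward)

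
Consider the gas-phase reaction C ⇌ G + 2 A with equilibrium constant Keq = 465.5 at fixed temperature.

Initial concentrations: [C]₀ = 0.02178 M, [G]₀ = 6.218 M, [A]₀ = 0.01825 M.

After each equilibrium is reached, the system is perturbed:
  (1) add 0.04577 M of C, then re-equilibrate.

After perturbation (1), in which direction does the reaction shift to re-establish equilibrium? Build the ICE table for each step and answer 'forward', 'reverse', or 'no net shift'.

Q₀ = 0.09509 vs Keq = 465.5 ⇒ Q<K, forward
Step 1:
                    C           G           A
  I           0.02178       6.218     0.01825
  C          -0.02173     0.02173     0.04346
  E        5.1042e-05        6.24     0.06171
  solve Keq expr → x = 0.02173; check Q = 465.5
Then add 0.04577 M of C.
Step 2:
                    C           G           A
  I           0.04582        6.24     0.06171
  C          -0.04551     0.04551     0.09101
  E        3.1492e-04       6.285      0.1527
  solve Keq expr → x = 0.04551; check Q = 465.5

Direction: forward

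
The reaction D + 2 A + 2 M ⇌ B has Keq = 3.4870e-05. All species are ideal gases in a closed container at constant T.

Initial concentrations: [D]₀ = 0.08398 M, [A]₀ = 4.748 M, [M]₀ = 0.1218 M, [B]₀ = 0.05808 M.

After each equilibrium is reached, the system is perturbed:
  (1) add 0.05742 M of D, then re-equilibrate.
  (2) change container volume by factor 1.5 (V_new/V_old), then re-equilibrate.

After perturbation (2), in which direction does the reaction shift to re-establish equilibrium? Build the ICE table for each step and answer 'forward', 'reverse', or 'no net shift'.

Direction: reverse

Q₀ = 2.068 vs Keq = 3.4870e-05 ⇒ Q>K, reverse
Step 1:
                   D          A          M          B
  Initial    0.08398      4.748     0.1218    0.05808
  Change     0.05807     0.1161     0.1161   -0.05807
  Equil       0.1421      4.864     0.2379 6.6355e-06
  solve Keq expr → x = -0.05807; check Q = 3.4870e-05
Then add 0.05742 M of D.
Step 2:
                   D          A          M          B
  Initial     0.1995      4.864     0.2379 6.6355e-06
  Change  -2.6816e-06 -5.3632e-06 -5.3632e-06 2.6816e-06
  Equil       0.1995      4.864     0.2379 9.3172e-06
  solve Keq expr → x = 2.6816e-06; check Q = 3.4870e-05
Then change container volume by factor 1.5 (V_new/V_old).
Step 3:
                   D          A          M          B
  Initial      0.133      3.243     0.1586 6.2114e-06
  Change  4.9843e-06 9.9686e-06 9.9686e-06 -4.9843e-06
  Equil        0.133      3.243     0.1586 1.2272e-06
  solve Keq expr → x = -4.9843e-06; check Q = 3.4870e-05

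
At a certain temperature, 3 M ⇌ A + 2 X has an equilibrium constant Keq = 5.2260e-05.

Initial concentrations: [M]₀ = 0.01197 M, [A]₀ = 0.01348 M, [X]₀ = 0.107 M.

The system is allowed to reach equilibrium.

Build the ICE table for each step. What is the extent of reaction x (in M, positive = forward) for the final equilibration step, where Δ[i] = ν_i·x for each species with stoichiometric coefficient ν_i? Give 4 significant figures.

Q₀ = 89.99 vs Keq = 5.2260e-05 ⇒ Q>K, reverse
Step 1:
                    M           A           X
  init        0.01197     0.01348       0.107
  Δ           0.04044    -0.01348    -0.02696
  eq          0.05241  1.1740e-06     0.08004
  solve Keq expr → x = -0.01348; check Q = 5.2260e-05

x = -0.01348 M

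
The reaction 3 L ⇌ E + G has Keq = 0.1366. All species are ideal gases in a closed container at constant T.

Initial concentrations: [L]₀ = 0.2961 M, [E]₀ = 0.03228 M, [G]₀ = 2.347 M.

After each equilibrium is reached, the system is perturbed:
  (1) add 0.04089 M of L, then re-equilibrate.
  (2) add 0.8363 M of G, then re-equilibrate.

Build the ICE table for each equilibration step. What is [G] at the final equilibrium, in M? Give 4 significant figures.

Q₀ = 2.918 vs Keq = 0.1366 ⇒ Q>K, reverse
Step 1:
                    L           E           G
  init         0.2961     0.03228       2.347
  Δ           0.08691    -0.02897    -0.02897
  eq            0.383    0.003311       2.318
  solve Keq expr → x = -0.02897; check Q = 0.1366
Then add 0.04089 M of L.
Step 2:
                    L           E           G
  init         0.4239    0.003311       2.318
  Δ         -0.003222    0.001074    0.001074
  eq           0.4207    0.004385       2.319
  solve Keq expr → x = 0.001074; check Q = 0.1366
Then add 0.8363 M of G.
Step 3:
                    L           E           G
  init         0.4207    0.004385       3.155
  Δ          0.003257   -0.001086   -0.001086
  eq           0.4239    0.003299       3.154
  solve Keq expr → x = -0.001086; check Q = 0.1366

[G]_eq = 3.154 M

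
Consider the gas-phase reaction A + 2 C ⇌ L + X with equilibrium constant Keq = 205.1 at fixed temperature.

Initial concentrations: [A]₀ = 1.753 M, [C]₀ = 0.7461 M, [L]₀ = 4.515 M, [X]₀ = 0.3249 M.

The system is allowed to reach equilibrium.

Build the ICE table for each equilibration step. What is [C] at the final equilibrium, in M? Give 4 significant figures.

[C]_eq = 0.1032 M

Q₀ = 1.503 vs Keq = 205.1 ⇒ Q<K, forward
Step 1:
                  A         C         L         X
  I           1.753    0.7461     4.515    0.3249
  C         -0.3215   -0.6429    0.3215    0.3215
  E           1.432    0.1032     4.836    0.6464
  solve Keq expr → x = 0.3215; check Q = 205.1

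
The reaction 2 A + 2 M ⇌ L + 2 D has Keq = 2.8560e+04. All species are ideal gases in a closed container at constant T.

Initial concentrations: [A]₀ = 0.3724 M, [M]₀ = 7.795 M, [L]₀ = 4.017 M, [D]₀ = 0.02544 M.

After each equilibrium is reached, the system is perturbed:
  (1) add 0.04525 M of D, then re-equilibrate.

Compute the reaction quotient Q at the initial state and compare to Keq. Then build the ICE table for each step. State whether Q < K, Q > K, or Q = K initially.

Q₀ = 3.0852e-04; Q < K (proceeds forward)

Q₀ = 3.0852e-04 vs Keq = 2.8560e+04 ⇒ Q<K, forward
Step 1:
                   A          M          L          D
  init        0.3724      7.795      4.017    0.02544
  Δ          -0.3718    -0.3718     0.1859     0.3718
  eq      6.4908e-04      7.423      4.203     0.3972
  solve Keq expr → x = 0.1859; check Q = 2.8560e+04
Then add 0.04525 M of D.
Step 2:
                   A          M          L          D
  init    6.4908e-04      7.423      4.203     0.4424
  Δ       7.3816e-05 7.3816e-05 -3.6908e-05 -7.3816e-05
  eq      7.2290e-04      7.423      4.203     0.4424
  solve Keq expr → x = -3.6908e-05; check Q = 2.8560e+04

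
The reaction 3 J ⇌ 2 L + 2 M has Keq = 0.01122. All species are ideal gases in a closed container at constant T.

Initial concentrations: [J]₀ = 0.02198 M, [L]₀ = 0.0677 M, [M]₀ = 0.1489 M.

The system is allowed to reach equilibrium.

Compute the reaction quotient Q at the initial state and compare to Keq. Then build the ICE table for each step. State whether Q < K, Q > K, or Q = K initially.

Q₀ = 9.569; Q > K (proceeds reverse)

Q₀ = 9.569 vs Keq = 0.01122 ⇒ Q>K, reverse
Step 1:
                    J           L           M
  Initial     0.02198      0.0677      0.1489
  Change      0.06392    -0.04261    -0.04261
  Equil        0.0859     0.02509      0.1063
  solve Keq expr → x = -0.02131; check Q = 0.01122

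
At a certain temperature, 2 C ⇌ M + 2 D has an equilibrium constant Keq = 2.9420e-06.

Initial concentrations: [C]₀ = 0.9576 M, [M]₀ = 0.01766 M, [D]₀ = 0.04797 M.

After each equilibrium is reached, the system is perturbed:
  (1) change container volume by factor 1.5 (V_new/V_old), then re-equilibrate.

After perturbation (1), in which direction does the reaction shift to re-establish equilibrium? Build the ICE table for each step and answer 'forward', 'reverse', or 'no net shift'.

Q₀ = 4.4316e-05 vs Keq = 2.9420e-06 ⇒ Q>K, reverse
Step 1:
                    C           M           D
  Initial      0.9576     0.01766     0.04797
  Change      0.02477    -0.01239    -0.02477
  Equil        0.9824    0.005275      0.0232
  solve Keq expr → x = -0.01239; check Q = 2.9420e-06
Then change container volume by factor 1.5 (V_new/V_old).
Step 2:
                    C           M           D
  Initial      0.6549    0.003517     0.01547
  Change    -0.001595  7.9729e-04    0.001595
  Equil        0.6533    0.004314     0.01706
  solve Keq expr → x = 7.9729e-04; check Q = 2.9420e-06

Direction: forward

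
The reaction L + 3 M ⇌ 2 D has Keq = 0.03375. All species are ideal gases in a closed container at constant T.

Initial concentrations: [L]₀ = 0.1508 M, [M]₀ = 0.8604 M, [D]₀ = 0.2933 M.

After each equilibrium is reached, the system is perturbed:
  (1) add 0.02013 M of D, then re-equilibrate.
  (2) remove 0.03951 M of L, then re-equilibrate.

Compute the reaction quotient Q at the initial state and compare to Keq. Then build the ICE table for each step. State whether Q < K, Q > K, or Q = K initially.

Q₀ = 0.8956 vs Keq = 0.03375 ⇒ Q>K, reverse
Step 1:
                  L         M         D
  Initial    0.1508    0.8604    0.2933
  Change    0.09186    0.2756   -0.1837
  Equil      0.2427     1.136    0.1096
  solve Keq expr → x = -0.09186; check Q = 0.03375
Then add 0.02013 M of D.
Step 2:
                  L         M         D
  Initial    0.2427     1.136    0.1297
  Change   0.007548   0.02264   -0.0151
  Equil      0.2502     1.159    0.1146
  solve Keq expr → x = -0.007548; check Q = 0.03375
Then remove 0.03951 M of L.
Step 3:
                  L         M         D
  Initial    0.2107     1.159    0.1146
  Change   0.003546   0.01064 -0.007092
  Equil      0.2142     1.169    0.1075
  solve Keq expr → x = -0.003546; check Q = 0.03375

Q₀ = 0.8956; Q > K (proceeds reverse)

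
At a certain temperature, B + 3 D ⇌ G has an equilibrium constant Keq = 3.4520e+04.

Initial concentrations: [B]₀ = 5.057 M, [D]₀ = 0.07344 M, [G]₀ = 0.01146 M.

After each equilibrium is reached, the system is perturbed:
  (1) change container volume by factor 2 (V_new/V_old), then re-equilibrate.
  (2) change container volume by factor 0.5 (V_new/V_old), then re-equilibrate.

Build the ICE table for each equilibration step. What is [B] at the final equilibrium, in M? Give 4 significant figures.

Q₀ = 5.721 vs Keq = 3.4520e+04 ⇒ Q<K, forward
Step 1:
                    B           D           G
  init          5.057     0.07344     0.01146
  Δ          -0.02254    -0.06763     0.02254
  eq            5.034    0.005805       0.034
  solve Keq expr → x = 0.02254; check Q = 3.4520e+04
Then change container volume by factor 2 (V_new/V_old).
Step 2:
                    B           D           G
  init          2.517    0.002903       0.017
  Δ        9.3135e-04    0.002794 -9.3135e-04
  eq            2.518    0.005697     0.01607
  solve Keq expr → x = -9.3135e-04; check Q = 3.4520e+04
Then change container volume by factor 0.5 (V_new/V_old).
Step 3:
                    B           D           G
  init          5.036     0.01139     0.03214
  Δ         -0.001863   -0.005588    0.001863
  eq            5.034    0.005805       0.034
  solve Keq expr → x = 0.001863; check Q = 3.4520e+04

[B]_eq = 5.034 M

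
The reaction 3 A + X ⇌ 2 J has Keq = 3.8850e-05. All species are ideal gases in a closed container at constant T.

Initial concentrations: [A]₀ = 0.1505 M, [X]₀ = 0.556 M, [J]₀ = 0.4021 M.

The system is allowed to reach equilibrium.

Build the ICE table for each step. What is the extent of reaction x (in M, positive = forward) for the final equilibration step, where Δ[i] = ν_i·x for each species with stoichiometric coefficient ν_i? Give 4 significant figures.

x = -0.1993 M

Q₀ = 85.31 vs Keq = 3.8850e-05 ⇒ Q>K, reverse
Step 1:
                  A         X         J
  Initial    0.1505     0.556    0.4021
  Change     0.5979    0.1993   -0.3986
  Equil      0.7484    0.7553  0.003507
  solve Keq expr → x = -0.1993; check Q = 3.8850e-05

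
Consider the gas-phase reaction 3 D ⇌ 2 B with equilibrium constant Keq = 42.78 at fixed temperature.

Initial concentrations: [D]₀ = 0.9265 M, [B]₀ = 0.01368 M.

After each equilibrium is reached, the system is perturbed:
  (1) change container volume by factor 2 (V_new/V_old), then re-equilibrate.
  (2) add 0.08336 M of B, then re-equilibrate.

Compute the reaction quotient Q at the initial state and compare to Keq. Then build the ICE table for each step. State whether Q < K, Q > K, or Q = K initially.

Q₀ = 2.3531e-04 vs Keq = 42.78 ⇒ Q<K, forward
Step 1:
                    D           B
  Initial      0.9265     0.01368
  Change      -0.7441       0.496
  Equil        0.1824      0.5097
  solve Keq expr → x = 0.248; check Q = 42.78
Then change container volume by factor 2 (V_new/V_old).
Step 2:
                    D           B
  Initial     0.09122      0.2549
  Change      0.01972    -0.01315
  Equil        0.1109      0.2417
  solve Keq expr → x = -0.006574; check Q = 42.78
Then add 0.08336 M of B.
Step 3:
                    D           B
  Initial      0.1109      0.3251
  Change      0.02043    -0.01362
  Equil        0.1314      0.3115
  solve Keq expr → x = -0.006809; check Q = 42.78

Q₀ = 2.3531e-04; Q < K (proceeds forward)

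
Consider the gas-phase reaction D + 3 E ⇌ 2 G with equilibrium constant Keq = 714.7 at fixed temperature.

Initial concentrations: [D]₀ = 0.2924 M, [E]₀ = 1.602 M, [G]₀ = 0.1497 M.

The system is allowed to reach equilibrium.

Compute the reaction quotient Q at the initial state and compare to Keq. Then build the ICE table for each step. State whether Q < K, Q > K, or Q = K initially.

Q₀ = 0.01864; Q < K (proceeds forward)

Q₀ = 0.01864 vs Keq = 714.7 ⇒ Q<K, forward
Step 1:
                   D          E          G
  init        0.2924      1.602     0.1497
  Δ          -0.2905    -0.8715      0.581
  eq        0.001916     0.7305     0.7307
  solve Keq expr → x = 0.2905; check Q = 714.7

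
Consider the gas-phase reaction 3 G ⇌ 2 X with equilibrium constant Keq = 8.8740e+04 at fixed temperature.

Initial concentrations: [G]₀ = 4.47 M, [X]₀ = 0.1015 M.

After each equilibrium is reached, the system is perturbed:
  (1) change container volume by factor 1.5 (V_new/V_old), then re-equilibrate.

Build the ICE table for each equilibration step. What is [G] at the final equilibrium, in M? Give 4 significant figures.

[G]_eq = 0.03595 M

Q₀ = 1.1535e-04 vs Keq = 8.8740e+04 ⇒ Q<K, forward
Step 1:
                   G          X
  init          4.47     0.1015
  Δ           -4.423      2.949
  eq         0.04715       3.05
  solve Keq expr → x = 1.474; check Q = 8.8740e+04
Then change container volume by factor 1.5 (V_new/V_old).
Step 2:
                   G          X
  init       0.03143      2.033
  Δ         0.004514  -0.003009
  eq         0.03595       2.03
  solve Keq expr → x = -0.001505; check Q = 8.8740e+04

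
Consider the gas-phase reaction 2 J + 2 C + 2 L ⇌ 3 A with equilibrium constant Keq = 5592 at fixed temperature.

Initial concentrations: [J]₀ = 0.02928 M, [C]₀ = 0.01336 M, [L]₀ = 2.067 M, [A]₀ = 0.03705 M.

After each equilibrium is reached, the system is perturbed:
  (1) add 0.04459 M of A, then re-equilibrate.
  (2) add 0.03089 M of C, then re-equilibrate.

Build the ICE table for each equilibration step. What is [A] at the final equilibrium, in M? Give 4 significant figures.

Q₀ = 77.79 vs Keq = 5592 ⇒ Q<K, forward
Step 1:
                  J         C         L         A
  Initial   0.02928   0.01336     2.067   0.03705
  Change  -0.009531 -0.009531 -0.009531    0.0143
  Equil     0.01975  0.003829     2.057   0.05135
  solve Keq expr → x = 0.004765; check Q = 5592
Then add 0.04459 M of A.
Step 2:
                  J         C         L         A
  Initial   0.01975  0.003829     2.057   0.09594
  Change   0.003693  0.003693  0.003693 -0.005539
  Equil     0.02344  0.007522     2.061    0.0904
  solve Keq expr → x = -0.001846; check Q = 5592
Then add 0.03089 M of C.
Step 3:
                  J         C         L         A
  Initial   0.02344   0.03841     2.061    0.0904
  Change   -0.01368  -0.01368  -0.01368   0.02053
  Equil    0.009758   0.02473     2.047    0.1109
  solve Keq expr → x = 0.006842; check Q = 5592

[A]_eq = 0.1109 M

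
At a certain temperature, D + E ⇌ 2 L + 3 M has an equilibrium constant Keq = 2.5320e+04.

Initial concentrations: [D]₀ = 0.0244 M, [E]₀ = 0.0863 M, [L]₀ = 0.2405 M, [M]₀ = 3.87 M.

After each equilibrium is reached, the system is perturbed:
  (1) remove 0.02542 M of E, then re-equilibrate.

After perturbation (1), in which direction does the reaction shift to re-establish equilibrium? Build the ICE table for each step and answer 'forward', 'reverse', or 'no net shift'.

Direction: reverse

Q₀ = 1592 vs Keq = 2.5320e+04 ⇒ Q<K, forward
Step 1:
                  D         E         L         M
  init       0.0244    0.0863    0.2405      3.87
  Δ        -0.02142  -0.02142   0.04285   0.06427
  eq       0.002976   0.06488    0.2833     3.934
  solve Keq expr → x = 0.02142; check Q = 2.5320e+04
Then remove 0.02542 M of E.
Step 2:
                  D         E         L         M
  init     0.002976   0.03946    0.2833     3.934
  Δ        0.001604  0.001604 -0.003207 -0.004811
  eq        0.00458   0.04106    0.2801     3.929
  solve Keq expr → x = -0.001604; check Q = 2.5320e+04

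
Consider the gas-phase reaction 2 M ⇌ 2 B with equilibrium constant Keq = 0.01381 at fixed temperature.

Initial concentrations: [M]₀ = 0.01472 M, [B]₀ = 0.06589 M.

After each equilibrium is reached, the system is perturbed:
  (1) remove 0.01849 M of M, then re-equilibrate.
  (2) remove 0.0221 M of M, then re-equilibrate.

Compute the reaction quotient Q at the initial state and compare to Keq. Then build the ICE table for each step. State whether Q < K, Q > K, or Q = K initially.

Q₀ = 20.04 vs Keq = 0.01381 ⇒ Q>K, reverse
Step 1:
                    M           B
  I           0.01472     0.06589
  C           0.05741    -0.05741
  E           0.07213    0.008477
  solve Keq expr → x = -0.02871; check Q = 0.01381
Then remove 0.01849 M of M.
Step 2:
                    M           B
  I           0.05364    0.008477
  C          0.001944   -0.001944
  E           0.05559    0.006532
  solve Keq expr → x = -9.7219e-04; check Q = 0.01381
Then remove 0.0221 M of M.
Step 3:
                    M           B
  I           0.03349    0.006532
  C          0.002324   -0.002324
  E           0.03581    0.004208
  solve Keq expr → x = -0.001162; check Q = 0.01381

Q₀ = 20.04; Q > K (proceeds reverse)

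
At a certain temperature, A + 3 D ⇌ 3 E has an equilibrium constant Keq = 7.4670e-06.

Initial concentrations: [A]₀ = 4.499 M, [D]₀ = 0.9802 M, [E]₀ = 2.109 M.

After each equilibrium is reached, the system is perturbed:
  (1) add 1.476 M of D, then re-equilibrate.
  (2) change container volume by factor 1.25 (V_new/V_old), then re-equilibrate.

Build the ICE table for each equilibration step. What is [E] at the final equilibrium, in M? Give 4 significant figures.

Q₀ = 2.214 vs Keq = 7.4670e-06 ⇒ Q>K, reverse
Step 1:
                  A         D         E
  I           4.499    0.9802     2.109
  C          0.6693     2.008    -2.008
  E           5.168     2.988     0.101
  solve Keq expr → x = -0.6693; check Q = 7.4670e-06
Then add 1.476 M of D.
Step 2:
                  A         D         E
  I           5.168     4.464     0.101
  C        -0.01603   -0.0481    0.0481
  E           5.152     4.416    0.1491
  solve Keq expr → x = 0.01603; check Q = 7.4670e-06
Then change container volume by factor 1.25 (V_new/V_old).
Step 3:
                  A         D         E
  I           4.122     3.533    0.1193
  C        0.002755  0.008265 -0.008265
  E           4.125     3.541     0.111
  solve Keq expr → x = -0.002755; check Q = 7.4670e-06

[E]_eq = 0.111 M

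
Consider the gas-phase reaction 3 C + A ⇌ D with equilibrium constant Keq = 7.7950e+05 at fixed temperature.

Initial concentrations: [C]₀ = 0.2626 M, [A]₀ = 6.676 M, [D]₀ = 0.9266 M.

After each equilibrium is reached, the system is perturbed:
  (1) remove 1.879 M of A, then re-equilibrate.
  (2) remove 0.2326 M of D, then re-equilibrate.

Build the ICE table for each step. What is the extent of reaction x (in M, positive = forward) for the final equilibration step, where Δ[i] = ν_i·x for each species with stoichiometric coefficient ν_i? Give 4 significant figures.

x = 1.8067e-04 M

Q₀ = 7.665 vs Keq = 7.7950e+05 ⇒ Q<K, forward
Step 1:
                    C           A           D
  Initial      0.2626       6.676      0.9266
  Change      -0.2568    -0.08559     0.08559
  Equil      0.005819        6.59       1.012
  solve Keq expr → x = 0.08559; check Q = 7.7950e+05
Then remove 1.879 M of A.
Step 2:
                    C           A           D
  Initial    0.005819       4.711       1.012
  Change   6.8822e-04  2.2941e-04 -2.2941e-04
  Equil      0.006507       4.712       1.012
  solve Keq expr → x = -2.2941e-04; check Q = 7.7950e+05
Then remove 0.2326 M of D.
Step 3:
                    C           A           D
  Initial    0.006507       4.712      0.7794
  Change  -5.4200e-04 -1.8067e-04  1.8067e-04
  Equil      0.005965       4.711      0.7795
  solve Keq expr → x = 1.8067e-04; check Q = 7.7950e+05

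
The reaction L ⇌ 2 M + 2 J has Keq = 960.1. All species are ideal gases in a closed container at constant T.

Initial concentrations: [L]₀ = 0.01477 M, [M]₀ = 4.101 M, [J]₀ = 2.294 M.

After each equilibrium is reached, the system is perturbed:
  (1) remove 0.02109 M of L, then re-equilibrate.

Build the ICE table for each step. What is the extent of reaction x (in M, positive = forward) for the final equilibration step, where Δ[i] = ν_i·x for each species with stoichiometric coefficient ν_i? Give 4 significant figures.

Q₀ = 5992 vs Keq = 960.1 ⇒ Q>K, reverse
Step 1:
                  L         M         J
  init      0.01477     4.101     2.294
  Δ         0.06266   -0.1253   -0.1253
  eq        0.07743     3.976     2.169
  solve Keq expr → x = -0.06266; check Q = 960.1
Then remove 0.02109 M of L.
Step 2:
                  L         M         J
  init      0.05634     3.976     2.169
  Δ         0.01733  -0.03467  -0.03467
  eq        0.07367     3.941     2.134
  solve Keq expr → x = -0.01733; check Q = 960.1

x = -0.01733 M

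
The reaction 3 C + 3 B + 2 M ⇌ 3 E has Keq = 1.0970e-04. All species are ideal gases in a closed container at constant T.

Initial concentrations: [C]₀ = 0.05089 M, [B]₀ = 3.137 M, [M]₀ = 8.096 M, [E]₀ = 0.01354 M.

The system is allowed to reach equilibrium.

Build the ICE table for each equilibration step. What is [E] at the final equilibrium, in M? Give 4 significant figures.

Q₀ = 9.3084e-06 vs Keq = 1.0970e-04 ⇒ Q<K, forward
Step 1:
                    C           B           M           E
  Initial     0.05089       3.137       8.096     0.01354
  Change      -0.0107     -0.0107   -0.007132      0.0107
  Equil       0.04019       3.126       8.089     0.02424
  solve Keq expr → x = 0.003566; check Q = 1.0970e-04

[E]_eq = 0.02424 M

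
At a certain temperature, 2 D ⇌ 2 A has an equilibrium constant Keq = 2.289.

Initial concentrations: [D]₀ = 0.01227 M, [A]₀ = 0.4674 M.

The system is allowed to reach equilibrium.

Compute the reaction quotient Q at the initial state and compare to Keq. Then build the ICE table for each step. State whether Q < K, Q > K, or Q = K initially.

Q₀ = 1451 vs Keq = 2.289 ⇒ Q>K, reverse
Step 1:
                    D           A
  Initial     0.01227      0.4674
  Change       0.1786     -0.1786
  Equil        0.1909      0.2888
  solve Keq expr → x = -0.0893; check Q = 2.289

Q₀ = 1451; Q > K (proceeds reverse)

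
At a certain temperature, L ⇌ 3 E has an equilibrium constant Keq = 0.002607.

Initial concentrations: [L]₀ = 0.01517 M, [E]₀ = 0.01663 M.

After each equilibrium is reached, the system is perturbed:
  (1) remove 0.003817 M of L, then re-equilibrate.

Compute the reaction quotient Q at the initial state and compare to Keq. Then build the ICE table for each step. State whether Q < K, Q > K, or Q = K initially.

Q₀ = 3.0317e-04 vs Keq = 0.002607 ⇒ Q<K, forward
Step 1:
                    L           E
  init        0.01517     0.01663
  Δ         -0.004543     0.01363
  eq          0.01063     0.03026
  solve Keq expr → x = 0.004543; check Q = 0.002607
Then remove 0.003817 M of L.
Step 2:
                    L           E
  init        0.00681     0.03026
  Δ        9.8856e-04   -0.002966
  eq         0.007799     0.02729
  solve Keq expr → x = -9.8856e-04; check Q = 0.002607

Q₀ = 3.0317e-04; Q < K (proceeds forward)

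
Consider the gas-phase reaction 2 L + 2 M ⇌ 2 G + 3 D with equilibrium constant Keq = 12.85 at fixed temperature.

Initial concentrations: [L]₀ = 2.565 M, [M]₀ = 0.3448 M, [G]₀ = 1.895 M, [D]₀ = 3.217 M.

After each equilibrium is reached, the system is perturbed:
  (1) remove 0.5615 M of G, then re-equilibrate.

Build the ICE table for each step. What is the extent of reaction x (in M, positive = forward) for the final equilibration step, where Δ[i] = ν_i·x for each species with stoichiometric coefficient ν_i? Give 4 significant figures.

x = 0.05972 M

Q₀ = 152.8 vs Keq = 12.85 ⇒ Q>K, reverse
Step 1:
                   L          M          G          D
  Initial      2.565     0.3448      1.895      3.217
  Change      0.3311     0.3311    -0.3311    -0.4966
  Equil        2.896     0.6759      1.564       2.72
  solve Keq expr → x = -0.1655; check Q = 12.85
Then remove 0.5615 M of G.
Step 2:
                   L          M          G          D
  Initial      2.896     0.6759      1.002       2.72
  Change     -0.1194    -0.1194     0.1194     0.1791
  Equil        2.777     0.5565      1.122        2.9
  solve Keq expr → x = 0.05972; check Q = 12.85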